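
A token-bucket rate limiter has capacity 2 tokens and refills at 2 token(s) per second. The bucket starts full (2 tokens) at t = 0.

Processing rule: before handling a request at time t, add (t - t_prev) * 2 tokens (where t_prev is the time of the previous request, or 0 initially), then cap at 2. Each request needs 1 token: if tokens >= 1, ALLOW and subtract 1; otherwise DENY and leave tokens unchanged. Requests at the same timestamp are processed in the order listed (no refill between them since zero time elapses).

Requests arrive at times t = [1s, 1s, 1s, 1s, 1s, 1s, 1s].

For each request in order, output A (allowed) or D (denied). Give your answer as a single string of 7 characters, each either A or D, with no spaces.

Simulating step by step:
  req#1 t=1s: ALLOW
  req#2 t=1s: ALLOW
  req#3 t=1s: DENY
  req#4 t=1s: DENY
  req#5 t=1s: DENY
  req#6 t=1s: DENY
  req#7 t=1s: DENY

Answer: AADDDDD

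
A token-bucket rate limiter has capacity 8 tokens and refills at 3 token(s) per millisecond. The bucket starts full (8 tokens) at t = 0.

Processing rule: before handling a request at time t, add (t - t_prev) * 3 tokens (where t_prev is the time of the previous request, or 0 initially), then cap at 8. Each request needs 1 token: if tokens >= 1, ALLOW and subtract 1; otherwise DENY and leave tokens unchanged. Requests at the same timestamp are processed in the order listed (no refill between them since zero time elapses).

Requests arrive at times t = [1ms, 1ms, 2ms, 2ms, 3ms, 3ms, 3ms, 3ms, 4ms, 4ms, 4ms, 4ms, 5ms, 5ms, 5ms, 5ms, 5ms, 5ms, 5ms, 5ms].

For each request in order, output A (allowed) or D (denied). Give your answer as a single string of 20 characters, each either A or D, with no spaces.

Answer: AAAAAAAAAAAAAAAAAADD

Derivation:
Simulating step by step:
  req#1 t=1ms: ALLOW
  req#2 t=1ms: ALLOW
  req#3 t=2ms: ALLOW
  req#4 t=2ms: ALLOW
  req#5 t=3ms: ALLOW
  req#6 t=3ms: ALLOW
  req#7 t=3ms: ALLOW
  req#8 t=3ms: ALLOW
  req#9 t=4ms: ALLOW
  req#10 t=4ms: ALLOW
  req#11 t=4ms: ALLOW
  req#12 t=4ms: ALLOW
  req#13 t=5ms: ALLOW
  req#14 t=5ms: ALLOW
  req#15 t=5ms: ALLOW
  req#16 t=5ms: ALLOW
  req#17 t=5ms: ALLOW
  req#18 t=5ms: ALLOW
  req#19 t=5ms: DENY
  req#20 t=5ms: DENY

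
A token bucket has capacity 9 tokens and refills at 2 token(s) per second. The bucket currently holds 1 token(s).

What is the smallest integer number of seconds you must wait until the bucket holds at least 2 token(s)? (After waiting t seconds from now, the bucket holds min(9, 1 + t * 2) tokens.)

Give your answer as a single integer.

Answer: 1

Derivation:
Need 1 + t * 2 >= 2, so t >= 1/2.
Smallest integer t = ceil(1/2) = 1.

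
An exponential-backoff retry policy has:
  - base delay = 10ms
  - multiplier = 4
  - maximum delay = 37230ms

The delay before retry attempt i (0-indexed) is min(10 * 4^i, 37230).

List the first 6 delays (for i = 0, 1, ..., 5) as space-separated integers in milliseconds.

Answer: 10 40 160 640 2560 10240

Derivation:
Computing each delay:
  i=0: min(10*4^0, 37230) = 10
  i=1: min(10*4^1, 37230) = 40
  i=2: min(10*4^2, 37230) = 160
  i=3: min(10*4^3, 37230) = 640
  i=4: min(10*4^4, 37230) = 2560
  i=5: min(10*4^5, 37230) = 10240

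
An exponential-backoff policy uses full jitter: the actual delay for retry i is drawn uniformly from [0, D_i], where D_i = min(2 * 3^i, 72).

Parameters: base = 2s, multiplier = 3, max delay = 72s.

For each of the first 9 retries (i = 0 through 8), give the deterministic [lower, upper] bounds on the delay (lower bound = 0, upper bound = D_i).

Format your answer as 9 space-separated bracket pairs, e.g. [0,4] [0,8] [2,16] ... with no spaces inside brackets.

Computing bounds per retry:
  i=0: D_i=min(2*3^0,72)=2, bounds=[0,2]
  i=1: D_i=min(2*3^1,72)=6, bounds=[0,6]
  i=2: D_i=min(2*3^2,72)=18, bounds=[0,18]
  i=3: D_i=min(2*3^3,72)=54, bounds=[0,54]
  i=4: D_i=min(2*3^4,72)=72, bounds=[0,72]
  i=5: D_i=min(2*3^5,72)=72, bounds=[0,72]
  i=6: D_i=min(2*3^6,72)=72, bounds=[0,72]
  i=7: D_i=min(2*3^7,72)=72, bounds=[0,72]
  i=8: D_i=min(2*3^8,72)=72, bounds=[0,72]

Answer: [0,2] [0,6] [0,18] [0,54] [0,72] [0,72] [0,72] [0,72] [0,72]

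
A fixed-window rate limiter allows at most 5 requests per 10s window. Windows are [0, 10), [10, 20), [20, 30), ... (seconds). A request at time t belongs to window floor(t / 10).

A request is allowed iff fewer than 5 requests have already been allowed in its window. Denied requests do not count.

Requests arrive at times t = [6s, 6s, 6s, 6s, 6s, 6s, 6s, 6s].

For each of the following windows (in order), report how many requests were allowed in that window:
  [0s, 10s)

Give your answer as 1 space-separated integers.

Processing requests:
  req#1 t=6s (window 0): ALLOW
  req#2 t=6s (window 0): ALLOW
  req#3 t=6s (window 0): ALLOW
  req#4 t=6s (window 0): ALLOW
  req#5 t=6s (window 0): ALLOW
  req#6 t=6s (window 0): DENY
  req#7 t=6s (window 0): DENY
  req#8 t=6s (window 0): DENY

Allowed counts by window: 5

Answer: 5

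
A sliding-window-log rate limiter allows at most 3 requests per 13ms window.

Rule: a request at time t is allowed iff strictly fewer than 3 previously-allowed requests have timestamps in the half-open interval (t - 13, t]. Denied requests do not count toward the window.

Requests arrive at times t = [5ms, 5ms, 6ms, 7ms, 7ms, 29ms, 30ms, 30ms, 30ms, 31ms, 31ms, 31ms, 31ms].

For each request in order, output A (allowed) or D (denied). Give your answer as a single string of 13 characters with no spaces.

Tracking allowed requests in the window:
  req#1 t=5ms: ALLOW
  req#2 t=5ms: ALLOW
  req#3 t=6ms: ALLOW
  req#4 t=7ms: DENY
  req#5 t=7ms: DENY
  req#6 t=29ms: ALLOW
  req#7 t=30ms: ALLOW
  req#8 t=30ms: ALLOW
  req#9 t=30ms: DENY
  req#10 t=31ms: DENY
  req#11 t=31ms: DENY
  req#12 t=31ms: DENY
  req#13 t=31ms: DENY

Answer: AAADDAAADDDDD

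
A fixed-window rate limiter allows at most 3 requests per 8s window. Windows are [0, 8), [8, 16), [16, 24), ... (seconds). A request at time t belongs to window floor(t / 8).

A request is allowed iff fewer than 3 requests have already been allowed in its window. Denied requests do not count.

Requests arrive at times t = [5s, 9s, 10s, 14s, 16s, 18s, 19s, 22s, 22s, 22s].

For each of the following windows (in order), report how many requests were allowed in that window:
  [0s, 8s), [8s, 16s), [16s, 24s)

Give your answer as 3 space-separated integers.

Processing requests:
  req#1 t=5s (window 0): ALLOW
  req#2 t=9s (window 1): ALLOW
  req#3 t=10s (window 1): ALLOW
  req#4 t=14s (window 1): ALLOW
  req#5 t=16s (window 2): ALLOW
  req#6 t=18s (window 2): ALLOW
  req#7 t=19s (window 2): ALLOW
  req#8 t=22s (window 2): DENY
  req#9 t=22s (window 2): DENY
  req#10 t=22s (window 2): DENY

Allowed counts by window: 1 3 3

Answer: 1 3 3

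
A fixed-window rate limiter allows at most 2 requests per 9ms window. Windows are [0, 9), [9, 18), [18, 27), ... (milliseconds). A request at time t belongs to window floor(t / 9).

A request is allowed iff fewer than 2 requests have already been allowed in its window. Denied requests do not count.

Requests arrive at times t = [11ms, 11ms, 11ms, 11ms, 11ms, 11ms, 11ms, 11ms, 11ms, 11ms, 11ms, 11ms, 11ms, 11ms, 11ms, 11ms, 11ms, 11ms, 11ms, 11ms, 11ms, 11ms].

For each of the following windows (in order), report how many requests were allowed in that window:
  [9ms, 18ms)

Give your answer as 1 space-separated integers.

Processing requests:
  req#1 t=11ms (window 1): ALLOW
  req#2 t=11ms (window 1): ALLOW
  req#3 t=11ms (window 1): DENY
  req#4 t=11ms (window 1): DENY
  req#5 t=11ms (window 1): DENY
  req#6 t=11ms (window 1): DENY
  req#7 t=11ms (window 1): DENY
  req#8 t=11ms (window 1): DENY
  req#9 t=11ms (window 1): DENY
  req#10 t=11ms (window 1): DENY
  req#11 t=11ms (window 1): DENY
  req#12 t=11ms (window 1): DENY
  req#13 t=11ms (window 1): DENY
  req#14 t=11ms (window 1): DENY
  req#15 t=11ms (window 1): DENY
  req#16 t=11ms (window 1): DENY
  req#17 t=11ms (window 1): DENY
  req#18 t=11ms (window 1): DENY
  req#19 t=11ms (window 1): DENY
  req#20 t=11ms (window 1): DENY
  req#21 t=11ms (window 1): DENY
  req#22 t=11ms (window 1): DENY

Allowed counts by window: 2

Answer: 2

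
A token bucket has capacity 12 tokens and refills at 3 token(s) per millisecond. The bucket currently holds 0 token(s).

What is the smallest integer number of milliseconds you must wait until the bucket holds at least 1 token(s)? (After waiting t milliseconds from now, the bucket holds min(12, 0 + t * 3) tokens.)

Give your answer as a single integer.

Need 0 + t * 3 >= 1, so t >= 1/3.
Smallest integer t = ceil(1/3) = 1.

Answer: 1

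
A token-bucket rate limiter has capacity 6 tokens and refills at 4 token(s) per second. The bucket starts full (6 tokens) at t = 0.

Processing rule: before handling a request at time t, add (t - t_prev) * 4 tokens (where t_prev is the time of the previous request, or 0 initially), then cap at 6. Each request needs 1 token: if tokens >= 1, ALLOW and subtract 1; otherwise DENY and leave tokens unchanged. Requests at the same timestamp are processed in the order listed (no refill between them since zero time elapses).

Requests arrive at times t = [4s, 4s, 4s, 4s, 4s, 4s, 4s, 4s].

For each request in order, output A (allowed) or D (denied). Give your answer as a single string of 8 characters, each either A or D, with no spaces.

Answer: AAAAAADD

Derivation:
Simulating step by step:
  req#1 t=4s: ALLOW
  req#2 t=4s: ALLOW
  req#3 t=4s: ALLOW
  req#4 t=4s: ALLOW
  req#5 t=4s: ALLOW
  req#6 t=4s: ALLOW
  req#7 t=4s: DENY
  req#8 t=4s: DENY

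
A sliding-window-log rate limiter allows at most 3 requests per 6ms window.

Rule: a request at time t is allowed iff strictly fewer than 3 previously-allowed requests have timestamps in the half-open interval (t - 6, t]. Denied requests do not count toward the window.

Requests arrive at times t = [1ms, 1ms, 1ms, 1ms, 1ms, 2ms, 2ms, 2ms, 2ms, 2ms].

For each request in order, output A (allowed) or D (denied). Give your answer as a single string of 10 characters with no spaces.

Answer: AAADDDDDDD

Derivation:
Tracking allowed requests in the window:
  req#1 t=1ms: ALLOW
  req#2 t=1ms: ALLOW
  req#3 t=1ms: ALLOW
  req#4 t=1ms: DENY
  req#5 t=1ms: DENY
  req#6 t=2ms: DENY
  req#7 t=2ms: DENY
  req#8 t=2ms: DENY
  req#9 t=2ms: DENY
  req#10 t=2ms: DENY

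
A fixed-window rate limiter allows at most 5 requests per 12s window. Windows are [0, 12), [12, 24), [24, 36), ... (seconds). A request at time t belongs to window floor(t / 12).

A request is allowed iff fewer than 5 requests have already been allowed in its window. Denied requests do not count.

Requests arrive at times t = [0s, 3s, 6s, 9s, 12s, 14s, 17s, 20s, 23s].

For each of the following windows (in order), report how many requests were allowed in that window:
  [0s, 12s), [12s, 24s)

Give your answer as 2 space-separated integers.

Processing requests:
  req#1 t=0s (window 0): ALLOW
  req#2 t=3s (window 0): ALLOW
  req#3 t=6s (window 0): ALLOW
  req#4 t=9s (window 0): ALLOW
  req#5 t=12s (window 1): ALLOW
  req#6 t=14s (window 1): ALLOW
  req#7 t=17s (window 1): ALLOW
  req#8 t=20s (window 1): ALLOW
  req#9 t=23s (window 1): ALLOW

Allowed counts by window: 4 5

Answer: 4 5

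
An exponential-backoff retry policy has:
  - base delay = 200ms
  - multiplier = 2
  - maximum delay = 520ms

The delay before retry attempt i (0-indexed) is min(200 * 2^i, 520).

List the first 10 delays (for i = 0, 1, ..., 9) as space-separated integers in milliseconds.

Computing each delay:
  i=0: min(200*2^0, 520) = 200
  i=1: min(200*2^1, 520) = 400
  i=2: min(200*2^2, 520) = 520
  i=3: min(200*2^3, 520) = 520
  i=4: min(200*2^4, 520) = 520
  i=5: min(200*2^5, 520) = 520
  i=6: min(200*2^6, 520) = 520
  i=7: min(200*2^7, 520) = 520
  i=8: min(200*2^8, 520) = 520
  i=9: min(200*2^9, 520) = 520

Answer: 200 400 520 520 520 520 520 520 520 520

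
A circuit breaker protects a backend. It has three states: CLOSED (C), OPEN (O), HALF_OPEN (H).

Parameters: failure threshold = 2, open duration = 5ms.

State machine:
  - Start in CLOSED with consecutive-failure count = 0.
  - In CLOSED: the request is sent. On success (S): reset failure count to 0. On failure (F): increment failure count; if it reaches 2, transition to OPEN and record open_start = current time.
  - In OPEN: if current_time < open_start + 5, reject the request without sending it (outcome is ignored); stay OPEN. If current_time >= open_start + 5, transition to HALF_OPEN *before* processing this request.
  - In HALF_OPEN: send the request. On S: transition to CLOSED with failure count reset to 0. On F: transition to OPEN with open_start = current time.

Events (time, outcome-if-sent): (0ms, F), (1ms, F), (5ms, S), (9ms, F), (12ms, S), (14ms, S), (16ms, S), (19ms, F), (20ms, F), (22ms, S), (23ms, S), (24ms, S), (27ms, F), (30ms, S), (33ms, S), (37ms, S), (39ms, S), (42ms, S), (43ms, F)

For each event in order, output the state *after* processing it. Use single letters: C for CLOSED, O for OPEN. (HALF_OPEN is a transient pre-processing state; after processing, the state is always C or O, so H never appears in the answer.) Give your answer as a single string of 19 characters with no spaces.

State after each event:
  event#1 t=0ms outcome=F: state=CLOSED
  event#2 t=1ms outcome=F: state=OPEN
  event#3 t=5ms outcome=S: state=OPEN
  event#4 t=9ms outcome=F: state=OPEN
  event#5 t=12ms outcome=S: state=OPEN
  event#6 t=14ms outcome=S: state=CLOSED
  event#7 t=16ms outcome=S: state=CLOSED
  event#8 t=19ms outcome=F: state=CLOSED
  event#9 t=20ms outcome=F: state=OPEN
  event#10 t=22ms outcome=S: state=OPEN
  event#11 t=23ms outcome=S: state=OPEN
  event#12 t=24ms outcome=S: state=OPEN
  event#13 t=27ms outcome=F: state=OPEN
  event#14 t=30ms outcome=S: state=OPEN
  event#15 t=33ms outcome=S: state=CLOSED
  event#16 t=37ms outcome=S: state=CLOSED
  event#17 t=39ms outcome=S: state=CLOSED
  event#18 t=42ms outcome=S: state=CLOSED
  event#19 t=43ms outcome=F: state=CLOSED

Answer: COOOOCCCOOOOOOCCCCC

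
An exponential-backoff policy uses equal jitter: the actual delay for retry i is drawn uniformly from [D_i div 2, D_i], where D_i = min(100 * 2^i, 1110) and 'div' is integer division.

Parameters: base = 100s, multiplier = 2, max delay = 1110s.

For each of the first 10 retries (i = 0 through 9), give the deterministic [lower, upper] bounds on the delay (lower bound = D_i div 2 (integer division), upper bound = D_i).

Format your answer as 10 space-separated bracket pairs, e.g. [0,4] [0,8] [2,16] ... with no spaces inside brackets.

Answer: [50,100] [100,200] [200,400] [400,800] [555,1110] [555,1110] [555,1110] [555,1110] [555,1110] [555,1110]

Derivation:
Computing bounds per retry:
  i=0: D_i=min(100*2^0,1110)=100, bounds=[50,100]
  i=1: D_i=min(100*2^1,1110)=200, bounds=[100,200]
  i=2: D_i=min(100*2^2,1110)=400, bounds=[200,400]
  i=3: D_i=min(100*2^3,1110)=800, bounds=[400,800]
  i=4: D_i=min(100*2^4,1110)=1110, bounds=[555,1110]
  i=5: D_i=min(100*2^5,1110)=1110, bounds=[555,1110]
  i=6: D_i=min(100*2^6,1110)=1110, bounds=[555,1110]
  i=7: D_i=min(100*2^7,1110)=1110, bounds=[555,1110]
  i=8: D_i=min(100*2^8,1110)=1110, bounds=[555,1110]
  i=9: D_i=min(100*2^9,1110)=1110, bounds=[555,1110]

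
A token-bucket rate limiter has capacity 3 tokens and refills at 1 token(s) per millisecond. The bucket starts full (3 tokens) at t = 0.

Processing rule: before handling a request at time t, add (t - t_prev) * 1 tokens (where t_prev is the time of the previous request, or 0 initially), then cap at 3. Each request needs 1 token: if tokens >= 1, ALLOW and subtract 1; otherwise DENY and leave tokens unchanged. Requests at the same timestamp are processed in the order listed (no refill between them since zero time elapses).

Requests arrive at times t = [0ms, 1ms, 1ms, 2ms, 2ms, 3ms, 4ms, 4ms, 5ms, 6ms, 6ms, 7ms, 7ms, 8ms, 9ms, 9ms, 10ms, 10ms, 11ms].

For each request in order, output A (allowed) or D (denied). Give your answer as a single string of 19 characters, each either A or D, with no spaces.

Simulating step by step:
  req#1 t=0ms: ALLOW
  req#2 t=1ms: ALLOW
  req#3 t=1ms: ALLOW
  req#4 t=2ms: ALLOW
  req#5 t=2ms: ALLOW
  req#6 t=3ms: ALLOW
  req#7 t=4ms: ALLOW
  req#8 t=4ms: DENY
  req#9 t=5ms: ALLOW
  req#10 t=6ms: ALLOW
  req#11 t=6ms: DENY
  req#12 t=7ms: ALLOW
  req#13 t=7ms: DENY
  req#14 t=8ms: ALLOW
  req#15 t=9ms: ALLOW
  req#16 t=9ms: DENY
  req#17 t=10ms: ALLOW
  req#18 t=10ms: DENY
  req#19 t=11ms: ALLOW

Answer: AAAAAAADAADADAADADA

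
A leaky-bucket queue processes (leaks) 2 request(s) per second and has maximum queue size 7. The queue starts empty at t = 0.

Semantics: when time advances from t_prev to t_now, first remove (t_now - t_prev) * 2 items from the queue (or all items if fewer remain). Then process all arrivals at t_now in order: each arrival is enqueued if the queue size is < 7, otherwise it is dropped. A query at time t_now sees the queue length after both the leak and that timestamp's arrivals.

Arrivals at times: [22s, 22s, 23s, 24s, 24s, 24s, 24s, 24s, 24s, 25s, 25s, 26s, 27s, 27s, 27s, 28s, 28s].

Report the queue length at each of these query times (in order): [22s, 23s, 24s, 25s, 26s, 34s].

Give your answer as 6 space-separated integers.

Queue lengths at query times:
  query t=22s: backlog = 2
  query t=23s: backlog = 1
  query t=24s: backlog = 6
  query t=25s: backlog = 6
  query t=26s: backlog = 5
  query t=34s: backlog = 0

Answer: 2 1 6 6 5 0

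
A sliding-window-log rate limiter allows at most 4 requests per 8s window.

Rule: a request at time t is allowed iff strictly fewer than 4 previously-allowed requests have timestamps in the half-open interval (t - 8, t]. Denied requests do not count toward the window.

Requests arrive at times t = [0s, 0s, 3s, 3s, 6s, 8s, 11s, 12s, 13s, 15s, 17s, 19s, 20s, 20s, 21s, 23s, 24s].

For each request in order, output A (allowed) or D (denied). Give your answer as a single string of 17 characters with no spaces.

Tracking allowed requests in the window:
  req#1 t=0s: ALLOW
  req#2 t=0s: ALLOW
  req#3 t=3s: ALLOW
  req#4 t=3s: ALLOW
  req#5 t=6s: DENY
  req#6 t=8s: ALLOW
  req#7 t=11s: ALLOW
  req#8 t=12s: ALLOW
  req#9 t=13s: ALLOW
  req#10 t=15s: DENY
  req#11 t=17s: ALLOW
  req#12 t=19s: ALLOW
  req#13 t=20s: ALLOW
  req#14 t=20s: DENY
  req#15 t=21s: ALLOW
  req#16 t=23s: DENY
  req#17 t=24s: DENY

Answer: AAAADAAAADAAADADD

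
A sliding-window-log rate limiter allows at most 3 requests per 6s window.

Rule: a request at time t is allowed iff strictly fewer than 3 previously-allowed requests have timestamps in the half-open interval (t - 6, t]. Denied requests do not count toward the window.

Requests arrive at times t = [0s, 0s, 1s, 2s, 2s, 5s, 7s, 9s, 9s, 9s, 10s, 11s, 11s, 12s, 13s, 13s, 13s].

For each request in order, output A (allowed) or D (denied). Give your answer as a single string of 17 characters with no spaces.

Tracking allowed requests in the window:
  req#1 t=0s: ALLOW
  req#2 t=0s: ALLOW
  req#3 t=1s: ALLOW
  req#4 t=2s: DENY
  req#5 t=2s: DENY
  req#6 t=5s: DENY
  req#7 t=7s: ALLOW
  req#8 t=9s: ALLOW
  req#9 t=9s: ALLOW
  req#10 t=9s: DENY
  req#11 t=10s: DENY
  req#12 t=11s: DENY
  req#13 t=11s: DENY
  req#14 t=12s: DENY
  req#15 t=13s: ALLOW
  req#16 t=13s: DENY
  req#17 t=13s: DENY

Answer: AAADDDAAADDDDDADD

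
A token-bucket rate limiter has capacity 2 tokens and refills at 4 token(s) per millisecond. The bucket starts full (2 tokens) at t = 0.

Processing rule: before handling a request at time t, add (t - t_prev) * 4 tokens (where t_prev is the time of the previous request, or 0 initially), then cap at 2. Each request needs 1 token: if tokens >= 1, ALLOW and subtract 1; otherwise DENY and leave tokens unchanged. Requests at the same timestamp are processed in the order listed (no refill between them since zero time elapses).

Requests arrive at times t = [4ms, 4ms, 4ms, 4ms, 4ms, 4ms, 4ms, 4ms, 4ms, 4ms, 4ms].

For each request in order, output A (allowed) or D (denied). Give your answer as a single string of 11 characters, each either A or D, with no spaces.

Answer: AADDDDDDDDD

Derivation:
Simulating step by step:
  req#1 t=4ms: ALLOW
  req#2 t=4ms: ALLOW
  req#3 t=4ms: DENY
  req#4 t=4ms: DENY
  req#5 t=4ms: DENY
  req#6 t=4ms: DENY
  req#7 t=4ms: DENY
  req#8 t=4ms: DENY
  req#9 t=4ms: DENY
  req#10 t=4ms: DENY
  req#11 t=4ms: DENY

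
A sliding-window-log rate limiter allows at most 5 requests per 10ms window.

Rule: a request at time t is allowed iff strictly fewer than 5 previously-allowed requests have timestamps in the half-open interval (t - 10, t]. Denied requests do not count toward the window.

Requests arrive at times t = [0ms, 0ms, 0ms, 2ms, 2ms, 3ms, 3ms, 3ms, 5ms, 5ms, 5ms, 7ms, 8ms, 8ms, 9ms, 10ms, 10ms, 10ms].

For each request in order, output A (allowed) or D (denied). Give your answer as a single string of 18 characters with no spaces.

Answer: AAAAADDDDDDDDDDAAA

Derivation:
Tracking allowed requests in the window:
  req#1 t=0ms: ALLOW
  req#2 t=0ms: ALLOW
  req#3 t=0ms: ALLOW
  req#4 t=2ms: ALLOW
  req#5 t=2ms: ALLOW
  req#6 t=3ms: DENY
  req#7 t=3ms: DENY
  req#8 t=3ms: DENY
  req#9 t=5ms: DENY
  req#10 t=5ms: DENY
  req#11 t=5ms: DENY
  req#12 t=7ms: DENY
  req#13 t=8ms: DENY
  req#14 t=8ms: DENY
  req#15 t=9ms: DENY
  req#16 t=10ms: ALLOW
  req#17 t=10ms: ALLOW
  req#18 t=10ms: ALLOW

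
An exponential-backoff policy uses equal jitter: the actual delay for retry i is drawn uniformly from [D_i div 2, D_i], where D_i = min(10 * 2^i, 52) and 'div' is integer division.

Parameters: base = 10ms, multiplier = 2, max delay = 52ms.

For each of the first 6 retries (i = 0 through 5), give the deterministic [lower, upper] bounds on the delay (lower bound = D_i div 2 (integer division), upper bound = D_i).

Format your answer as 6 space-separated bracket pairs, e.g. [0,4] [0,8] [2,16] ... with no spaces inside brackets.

Answer: [5,10] [10,20] [20,40] [26,52] [26,52] [26,52]

Derivation:
Computing bounds per retry:
  i=0: D_i=min(10*2^0,52)=10, bounds=[5,10]
  i=1: D_i=min(10*2^1,52)=20, bounds=[10,20]
  i=2: D_i=min(10*2^2,52)=40, bounds=[20,40]
  i=3: D_i=min(10*2^3,52)=52, bounds=[26,52]
  i=4: D_i=min(10*2^4,52)=52, bounds=[26,52]
  i=5: D_i=min(10*2^5,52)=52, bounds=[26,52]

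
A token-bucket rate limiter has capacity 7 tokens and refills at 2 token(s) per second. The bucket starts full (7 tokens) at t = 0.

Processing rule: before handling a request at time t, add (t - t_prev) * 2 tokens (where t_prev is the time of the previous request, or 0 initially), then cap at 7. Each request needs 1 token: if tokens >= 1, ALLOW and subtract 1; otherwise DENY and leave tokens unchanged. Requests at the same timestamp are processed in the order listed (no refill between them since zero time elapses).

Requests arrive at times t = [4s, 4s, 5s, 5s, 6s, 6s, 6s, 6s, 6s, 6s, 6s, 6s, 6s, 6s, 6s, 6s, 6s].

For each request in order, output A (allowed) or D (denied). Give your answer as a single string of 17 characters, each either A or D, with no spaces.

Simulating step by step:
  req#1 t=4s: ALLOW
  req#2 t=4s: ALLOW
  req#3 t=5s: ALLOW
  req#4 t=5s: ALLOW
  req#5 t=6s: ALLOW
  req#6 t=6s: ALLOW
  req#7 t=6s: ALLOW
  req#8 t=6s: ALLOW
  req#9 t=6s: ALLOW
  req#10 t=6s: ALLOW
  req#11 t=6s: ALLOW
  req#12 t=6s: DENY
  req#13 t=6s: DENY
  req#14 t=6s: DENY
  req#15 t=6s: DENY
  req#16 t=6s: DENY
  req#17 t=6s: DENY

Answer: AAAAAAAAAAADDDDDD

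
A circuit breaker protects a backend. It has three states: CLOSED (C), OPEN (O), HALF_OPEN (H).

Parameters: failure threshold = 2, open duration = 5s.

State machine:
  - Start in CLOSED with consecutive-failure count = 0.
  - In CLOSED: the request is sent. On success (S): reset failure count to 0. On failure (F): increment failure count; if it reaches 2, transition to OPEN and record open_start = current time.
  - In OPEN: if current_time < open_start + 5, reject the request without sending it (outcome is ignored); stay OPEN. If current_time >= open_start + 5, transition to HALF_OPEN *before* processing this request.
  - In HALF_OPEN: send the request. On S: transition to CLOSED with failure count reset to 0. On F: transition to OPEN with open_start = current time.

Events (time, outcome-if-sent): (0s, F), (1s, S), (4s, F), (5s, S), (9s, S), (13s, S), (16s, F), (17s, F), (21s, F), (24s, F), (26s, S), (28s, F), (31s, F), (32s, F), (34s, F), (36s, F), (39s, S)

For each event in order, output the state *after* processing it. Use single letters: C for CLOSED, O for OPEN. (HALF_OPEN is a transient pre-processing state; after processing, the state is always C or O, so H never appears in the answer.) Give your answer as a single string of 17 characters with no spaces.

State after each event:
  event#1 t=0s outcome=F: state=CLOSED
  event#2 t=1s outcome=S: state=CLOSED
  event#3 t=4s outcome=F: state=CLOSED
  event#4 t=5s outcome=S: state=CLOSED
  event#5 t=9s outcome=S: state=CLOSED
  event#6 t=13s outcome=S: state=CLOSED
  event#7 t=16s outcome=F: state=CLOSED
  event#8 t=17s outcome=F: state=OPEN
  event#9 t=21s outcome=F: state=OPEN
  event#10 t=24s outcome=F: state=OPEN
  event#11 t=26s outcome=S: state=OPEN
  event#12 t=28s outcome=F: state=OPEN
  event#13 t=31s outcome=F: state=OPEN
  event#14 t=32s outcome=F: state=OPEN
  event#15 t=34s outcome=F: state=OPEN
  event#16 t=36s outcome=F: state=OPEN
  event#17 t=39s outcome=S: state=OPEN

Answer: CCCCCCCOOOOOOOOOO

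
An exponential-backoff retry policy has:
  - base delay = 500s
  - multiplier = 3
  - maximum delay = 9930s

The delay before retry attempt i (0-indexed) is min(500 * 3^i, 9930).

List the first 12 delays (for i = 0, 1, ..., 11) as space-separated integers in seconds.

Answer: 500 1500 4500 9930 9930 9930 9930 9930 9930 9930 9930 9930

Derivation:
Computing each delay:
  i=0: min(500*3^0, 9930) = 500
  i=1: min(500*3^1, 9930) = 1500
  i=2: min(500*3^2, 9930) = 4500
  i=3: min(500*3^3, 9930) = 9930
  i=4: min(500*3^4, 9930) = 9930
  i=5: min(500*3^5, 9930) = 9930
  i=6: min(500*3^6, 9930) = 9930
  i=7: min(500*3^7, 9930) = 9930
  i=8: min(500*3^8, 9930) = 9930
  i=9: min(500*3^9, 9930) = 9930
  i=10: min(500*3^10, 9930) = 9930
  i=11: min(500*3^11, 9930) = 9930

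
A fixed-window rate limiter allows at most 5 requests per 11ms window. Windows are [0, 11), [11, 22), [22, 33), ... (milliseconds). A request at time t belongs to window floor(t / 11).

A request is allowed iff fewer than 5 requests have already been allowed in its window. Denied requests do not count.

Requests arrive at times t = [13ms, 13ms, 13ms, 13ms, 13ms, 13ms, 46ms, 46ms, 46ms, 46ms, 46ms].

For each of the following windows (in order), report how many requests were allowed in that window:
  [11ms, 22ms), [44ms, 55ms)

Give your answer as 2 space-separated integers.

Processing requests:
  req#1 t=13ms (window 1): ALLOW
  req#2 t=13ms (window 1): ALLOW
  req#3 t=13ms (window 1): ALLOW
  req#4 t=13ms (window 1): ALLOW
  req#5 t=13ms (window 1): ALLOW
  req#6 t=13ms (window 1): DENY
  req#7 t=46ms (window 4): ALLOW
  req#8 t=46ms (window 4): ALLOW
  req#9 t=46ms (window 4): ALLOW
  req#10 t=46ms (window 4): ALLOW
  req#11 t=46ms (window 4): ALLOW

Allowed counts by window: 5 5

Answer: 5 5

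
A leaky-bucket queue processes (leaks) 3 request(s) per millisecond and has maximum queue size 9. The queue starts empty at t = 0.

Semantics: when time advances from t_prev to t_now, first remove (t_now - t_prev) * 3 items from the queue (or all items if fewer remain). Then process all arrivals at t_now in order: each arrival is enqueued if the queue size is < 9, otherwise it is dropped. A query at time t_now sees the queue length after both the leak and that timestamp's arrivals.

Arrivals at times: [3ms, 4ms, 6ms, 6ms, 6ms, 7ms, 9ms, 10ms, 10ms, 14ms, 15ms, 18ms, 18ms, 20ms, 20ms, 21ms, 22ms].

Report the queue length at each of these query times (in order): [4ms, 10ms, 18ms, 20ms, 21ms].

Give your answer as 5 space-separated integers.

Answer: 1 2 2 2 1

Derivation:
Queue lengths at query times:
  query t=4ms: backlog = 1
  query t=10ms: backlog = 2
  query t=18ms: backlog = 2
  query t=20ms: backlog = 2
  query t=21ms: backlog = 1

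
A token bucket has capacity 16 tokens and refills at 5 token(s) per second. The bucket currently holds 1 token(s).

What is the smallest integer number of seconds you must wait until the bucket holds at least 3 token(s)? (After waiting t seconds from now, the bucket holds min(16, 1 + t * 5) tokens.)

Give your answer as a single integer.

Need 1 + t * 5 >= 3, so t >= 2/5.
Smallest integer t = ceil(2/5) = 1.

Answer: 1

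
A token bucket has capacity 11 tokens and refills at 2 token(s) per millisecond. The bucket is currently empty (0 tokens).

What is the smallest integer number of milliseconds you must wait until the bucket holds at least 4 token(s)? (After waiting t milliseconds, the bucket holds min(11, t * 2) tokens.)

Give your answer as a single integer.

Answer: 2

Derivation:
Need t * 2 >= 4, so t >= 4/2.
Smallest integer t = ceil(4/2) = 2.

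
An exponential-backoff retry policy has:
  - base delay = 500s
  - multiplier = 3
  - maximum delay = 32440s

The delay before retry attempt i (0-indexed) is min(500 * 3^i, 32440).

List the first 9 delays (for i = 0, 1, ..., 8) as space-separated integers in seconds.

Computing each delay:
  i=0: min(500*3^0, 32440) = 500
  i=1: min(500*3^1, 32440) = 1500
  i=2: min(500*3^2, 32440) = 4500
  i=3: min(500*3^3, 32440) = 13500
  i=4: min(500*3^4, 32440) = 32440
  i=5: min(500*3^5, 32440) = 32440
  i=6: min(500*3^6, 32440) = 32440
  i=7: min(500*3^7, 32440) = 32440
  i=8: min(500*3^8, 32440) = 32440

Answer: 500 1500 4500 13500 32440 32440 32440 32440 32440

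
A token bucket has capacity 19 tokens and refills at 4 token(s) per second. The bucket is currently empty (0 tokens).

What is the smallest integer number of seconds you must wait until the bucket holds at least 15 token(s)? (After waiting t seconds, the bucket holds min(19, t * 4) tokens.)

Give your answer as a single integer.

Answer: 4

Derivation:
Need t * 4 >= 15, so t >= 15/4.
Smallest integer t = ceil(15/4) = 4.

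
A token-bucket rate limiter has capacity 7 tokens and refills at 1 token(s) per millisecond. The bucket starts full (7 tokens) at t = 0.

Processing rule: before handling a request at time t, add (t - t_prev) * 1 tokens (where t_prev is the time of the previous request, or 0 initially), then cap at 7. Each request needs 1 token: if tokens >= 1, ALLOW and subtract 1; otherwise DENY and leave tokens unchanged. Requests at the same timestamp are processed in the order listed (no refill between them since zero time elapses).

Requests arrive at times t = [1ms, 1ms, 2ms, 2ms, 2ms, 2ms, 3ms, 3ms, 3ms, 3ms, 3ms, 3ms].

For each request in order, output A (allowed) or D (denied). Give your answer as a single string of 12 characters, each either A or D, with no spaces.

Simulating step by step:
  req#1 t=1ms: ALLOW
  req#2 t=1ms: ALLOW
  req#3 t=2ms: ALLOW
  req#4 t=2ms: ALLOW
  req#5 t=2ms: ALLOW
  req#6 t=2ms: ALLOW
  req#7 t=3ms: ALLOW
  req#8 t=3ms: ALLOW
  req#9 t=3ms: ALLOW
  req#10 t=3ms: DENY
  req#11 t=3ms: DENY
  req#12 t=3ms: DENY

Answer: AAAAAAAAADDD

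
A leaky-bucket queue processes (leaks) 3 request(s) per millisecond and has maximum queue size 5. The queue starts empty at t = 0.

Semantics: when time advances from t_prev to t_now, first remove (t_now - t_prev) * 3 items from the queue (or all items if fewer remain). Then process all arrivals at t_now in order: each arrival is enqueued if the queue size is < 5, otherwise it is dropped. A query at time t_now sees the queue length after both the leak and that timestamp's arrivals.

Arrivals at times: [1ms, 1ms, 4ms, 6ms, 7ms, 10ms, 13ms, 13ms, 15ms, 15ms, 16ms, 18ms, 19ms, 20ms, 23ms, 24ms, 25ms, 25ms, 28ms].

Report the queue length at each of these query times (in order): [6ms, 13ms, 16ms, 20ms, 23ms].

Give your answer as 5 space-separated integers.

Answer: 1 2 1 1 1

Derivation:
Queue lengths at query times:
  query t=6ms: backlog = 1
  query t=13ms: backlog = 2
  query t=16ms: backlog = 1
  query t=20ms: backlog = 1
  query t=23ms: backlog = 1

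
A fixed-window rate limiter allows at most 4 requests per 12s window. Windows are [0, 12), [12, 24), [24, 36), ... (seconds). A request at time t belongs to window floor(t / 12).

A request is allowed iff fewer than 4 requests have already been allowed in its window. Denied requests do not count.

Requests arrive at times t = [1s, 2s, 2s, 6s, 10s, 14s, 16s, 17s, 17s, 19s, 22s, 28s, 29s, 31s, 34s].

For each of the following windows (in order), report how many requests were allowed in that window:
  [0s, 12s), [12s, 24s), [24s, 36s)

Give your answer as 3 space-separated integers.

Answer: 4 4 4

Derivation:
Processing requests:
  req#1 t=1s (window 0): ALLOW
  req#2 t=2s (window 0): ALLOW
  req#3 t=2s (window 0): ALLOW
  req#4 t=6s (window 0): ALLOW
  req#5 t=10s (window 0): DENY
  req#6 t=14s (window 1): ALLOW
  req#7 t=16s (window 1): ALLOW
  req#8 t=17s (window 1): ALLOW
  req#9 t=17s (window 1): ALLOW
  req#10 t=19s (window 1): DENY
  req#11 t=22s (window 1): DENY
  req#12 t=28s (window 2): ALLOW
  req#13 t=29s (window 2): ALLOW
  req#14 t=31s (window 2): ALLOW
  req#15 t=34s (window 2): ALLOW

Allowed counts by window: 4 4 4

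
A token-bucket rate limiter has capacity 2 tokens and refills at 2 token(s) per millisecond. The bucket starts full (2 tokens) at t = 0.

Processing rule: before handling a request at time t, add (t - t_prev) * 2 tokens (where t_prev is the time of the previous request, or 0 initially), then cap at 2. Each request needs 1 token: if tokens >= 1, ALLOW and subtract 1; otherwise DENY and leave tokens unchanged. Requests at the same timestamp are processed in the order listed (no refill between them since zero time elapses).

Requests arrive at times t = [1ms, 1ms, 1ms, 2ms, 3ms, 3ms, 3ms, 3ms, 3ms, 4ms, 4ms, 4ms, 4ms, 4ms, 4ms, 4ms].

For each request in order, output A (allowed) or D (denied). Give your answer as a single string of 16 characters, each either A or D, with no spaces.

Answer: AADAAADDDAADDDDD

Derivation:
Simulating step by step:
  req#1 t=1ms: ALLOW
  req#2 t=1ms: ALLOW
  req#3 t=1ms: DENY
  req#4 t=2ms: ALLOW
  req#5 t=3ms: ALLOW
  req#6 t=3ms: ALLOW
  req#7 t=3ms: DENY
  req#8 t=3ms: DENY
  req#9 t=3ms: DENY
  req#10 t=4ms: ALLOW
  req#11 t=4ms: ALLOW
  req#12 t=4ms: DENY
  req#13 t=4ms: DENY
  req#14 t=4ms: DENY
  req#15 t=4ms: DENY
  req#16 t=4ms: DENY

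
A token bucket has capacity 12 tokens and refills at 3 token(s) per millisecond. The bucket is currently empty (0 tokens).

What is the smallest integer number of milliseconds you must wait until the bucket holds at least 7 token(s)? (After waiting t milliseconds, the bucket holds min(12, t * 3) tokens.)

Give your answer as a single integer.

Answer: 3

Derivation:
Need t * 3 >= 7, so t >= 7/3.
Smallest integer t = ceil(7/3) = 3.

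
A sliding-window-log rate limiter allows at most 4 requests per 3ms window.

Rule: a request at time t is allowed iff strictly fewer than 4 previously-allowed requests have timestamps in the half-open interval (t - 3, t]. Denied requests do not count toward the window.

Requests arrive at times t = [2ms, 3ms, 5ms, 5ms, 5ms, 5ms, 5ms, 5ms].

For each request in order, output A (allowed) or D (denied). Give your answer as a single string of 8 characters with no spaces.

Tracking allowed requests in the window:
  req#1 t=2ms: ALLOW
  req#2 t=3ms: ALLOW
  req#3 t=5ms: ALLOW
  req#4 t=5ms: ALLOW
  req#5 t=5ms: ALLOW
  req#6 t=5ms: DENY
  req#7 t=5ms: DENY
  req#8 t=5ms: DENY

Answer: AAAAADDD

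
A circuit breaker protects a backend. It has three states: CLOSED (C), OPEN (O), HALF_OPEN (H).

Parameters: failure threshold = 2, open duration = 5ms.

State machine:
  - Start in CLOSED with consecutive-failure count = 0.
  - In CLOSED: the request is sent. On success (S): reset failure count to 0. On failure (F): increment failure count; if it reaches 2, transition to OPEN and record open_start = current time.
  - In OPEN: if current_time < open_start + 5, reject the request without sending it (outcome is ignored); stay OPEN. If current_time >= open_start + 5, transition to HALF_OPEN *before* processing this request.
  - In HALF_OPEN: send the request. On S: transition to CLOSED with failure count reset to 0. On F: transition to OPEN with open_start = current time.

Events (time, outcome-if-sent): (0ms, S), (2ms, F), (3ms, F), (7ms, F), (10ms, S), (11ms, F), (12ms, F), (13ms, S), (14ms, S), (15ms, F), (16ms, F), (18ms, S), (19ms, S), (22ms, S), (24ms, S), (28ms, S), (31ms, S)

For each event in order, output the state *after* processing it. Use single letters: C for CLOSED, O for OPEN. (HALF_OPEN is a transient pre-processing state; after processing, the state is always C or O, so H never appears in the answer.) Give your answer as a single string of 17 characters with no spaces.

State after each event:
  event#1 t=0ms outcome=S: state=CLOSED
  event#2 t=2ms outcome=F: state=CLOSED
  event#3 t=3ms outcome=F: state=OPEN
  event#4 t=7ms outcome=F: state=OPEN
  event#5 t=10ms outcome=S: state=CLOSED
  event#6 t=11ms outcome=F: state=CLOSED
  event#7 t=12ms outcome=F: state=OPEN
  event#8 t=13ms outcome=S: state=OPEN
  event#9 t=14ms outcome=S: state=OPEN
  event#10 t=15ms outcome=F: state=OPEN
  event#11 t=16ms outcome=F: state=OPEN
  event#12 t=18ms outcome=S: state=CLOSED
  event#13 t=19ms outcome=S: state=CLOSED
  event#14 t=22ms outcome=S: state=CLOSED
  event#15 t=24ms outcome=S: state=CLOSED
  event#16 t=28ms outcome=S: state=CLOSED
  event#17 t=31ms outcome=S: state=CLOSED

Answer: CCOOCCOOOOOCCCCCC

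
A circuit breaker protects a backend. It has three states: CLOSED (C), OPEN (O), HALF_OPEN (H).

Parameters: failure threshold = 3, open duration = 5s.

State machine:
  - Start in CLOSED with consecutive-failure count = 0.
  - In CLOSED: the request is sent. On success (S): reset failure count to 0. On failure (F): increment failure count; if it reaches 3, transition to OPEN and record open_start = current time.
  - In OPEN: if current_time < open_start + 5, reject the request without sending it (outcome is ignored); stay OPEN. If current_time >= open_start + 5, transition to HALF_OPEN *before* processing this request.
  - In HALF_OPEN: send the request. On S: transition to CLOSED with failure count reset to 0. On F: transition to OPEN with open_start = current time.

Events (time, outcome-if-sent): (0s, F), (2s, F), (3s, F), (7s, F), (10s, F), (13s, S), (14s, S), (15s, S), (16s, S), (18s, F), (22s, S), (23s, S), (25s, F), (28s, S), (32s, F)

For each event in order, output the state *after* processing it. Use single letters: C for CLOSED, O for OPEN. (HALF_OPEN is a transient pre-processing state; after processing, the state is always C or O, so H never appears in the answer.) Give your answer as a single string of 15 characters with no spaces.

State after each event:
  event#1 t=0s outcome=F: state=CLOSED
  event#2 t=2s outcome=F: state=CLOSED
  event#3 t=3s outcome=F: state=OPEN
  event#4 t=7s outcome=F: state=OPEN
  event#5 t=10s outcome=F: state=OPEN
  event#6 t=13s outcome=S: state=OPEN
  event#7 t=14s outcome=S: state=OPEN
  event#8 t=15s outcome=S: state=CLOSED
  event#9 t=16s outcome=S: state=CLOSED
  event#10 t=18s outcome=F: state=CLOSED
  event#11 t=22s outcome=S: state=CLOSED
  event#12 t=23s outcome=S: state=CLOSED
  event#13 t=25s outcome=F: state=CLOSED
  event#14 t=28s outcome=S: state=CLOSED
  event#15 t=32s outcome=F: state=CLOSED

Answer: CCOOOOOCCCCCCCC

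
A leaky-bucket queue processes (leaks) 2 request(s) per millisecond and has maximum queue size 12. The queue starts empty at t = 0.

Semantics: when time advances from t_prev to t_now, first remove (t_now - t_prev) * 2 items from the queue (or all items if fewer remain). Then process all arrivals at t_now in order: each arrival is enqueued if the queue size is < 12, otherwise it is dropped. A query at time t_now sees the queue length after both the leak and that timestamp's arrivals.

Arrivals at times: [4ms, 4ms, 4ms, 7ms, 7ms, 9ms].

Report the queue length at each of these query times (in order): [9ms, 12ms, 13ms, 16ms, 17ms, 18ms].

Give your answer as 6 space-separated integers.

Queue lengths at query times:
  query t=9ms: backlog = 1
  query t=12ms: backlog = 0
  query t=13ms: backlog = 0
  query t=16ms: backlog = 0
  query t=17ms: backlog = 0
  query t=18ms: backlog = 0

Answer: 1 0 0 0 0 0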